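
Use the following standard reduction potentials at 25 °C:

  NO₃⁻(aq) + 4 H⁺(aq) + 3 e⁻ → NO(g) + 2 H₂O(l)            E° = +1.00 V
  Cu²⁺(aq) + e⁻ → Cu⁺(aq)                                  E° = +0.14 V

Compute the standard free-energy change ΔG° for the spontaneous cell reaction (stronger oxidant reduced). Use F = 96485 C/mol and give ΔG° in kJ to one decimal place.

-248.9 kJ

NO₃⁻/NO (E° = +1.00 V) is the cathode; Cu²⁺/Cu⁺ (E° = +0.14 V) is the anode, so E°cell = +0.86 V.
Balancing electrons gives n = 3 (lcm of 3 and 1).
ΔG° = −nFE° = −(3)(96485)(+0.86) = -248,931 J = -248.9 kJ.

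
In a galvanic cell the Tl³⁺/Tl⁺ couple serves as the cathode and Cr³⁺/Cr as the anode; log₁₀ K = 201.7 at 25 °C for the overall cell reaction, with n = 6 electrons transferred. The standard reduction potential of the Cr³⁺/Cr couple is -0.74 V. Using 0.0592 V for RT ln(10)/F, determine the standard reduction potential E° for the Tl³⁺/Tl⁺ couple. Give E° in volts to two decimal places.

+1.25 V

E°cell = (0.0592/n)·log K = (0.0592/6)(201.7) = +1.990 V.
Since Tl³⁺/Tl⁺ is the cathode and Cr³⁺/Cr the anode, E°cell = E°(Tl³⁺/Tl⁺) − E°(Cr³⁺/Cr).
So E°(Tl³⁺/Tl⁺) = E°cell + E°(Cr³⁺/Cr) = +1.990 + (-0.74) = +1.25 V.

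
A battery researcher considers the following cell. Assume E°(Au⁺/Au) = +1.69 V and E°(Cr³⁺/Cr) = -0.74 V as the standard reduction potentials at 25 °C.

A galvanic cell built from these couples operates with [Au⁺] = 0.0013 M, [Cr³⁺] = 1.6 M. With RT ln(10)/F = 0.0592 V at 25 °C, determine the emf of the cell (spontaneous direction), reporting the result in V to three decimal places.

Au⁺/Au is the cathode (higher E°), Cr³⁺/Cr the anode: E°cell = +1.69 − (-0.74) = +2.43 V, n = 3.
Overall: 3 Au⁺(aq) + Cr(s) → 3 Au(s) + Cr³⁺(aq)
Q = [Cr³⁺] / ([Au⁺]^3); log Q = 8.862.
E = E° − (0.0592/n) log Q = +2.43 − (0.0592/3)(8.862) = +2.255 V.

+2.255 V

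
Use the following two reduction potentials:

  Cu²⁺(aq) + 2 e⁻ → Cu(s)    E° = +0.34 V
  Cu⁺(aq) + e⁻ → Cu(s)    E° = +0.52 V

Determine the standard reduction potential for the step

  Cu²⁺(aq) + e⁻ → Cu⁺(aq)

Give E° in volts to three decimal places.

Sequential free energies add, so n₃E°₃ = n₁E°₁ + n₂E°₂.
With n₃ = 2, and the known step contributing 1×(+0.52) V, the unknown satisfies 1·E° = 2×(+0.34) − 1×(+0.52) = +0.160.
E° = +0.160 / 1 = +0.160 V.

+0.160 V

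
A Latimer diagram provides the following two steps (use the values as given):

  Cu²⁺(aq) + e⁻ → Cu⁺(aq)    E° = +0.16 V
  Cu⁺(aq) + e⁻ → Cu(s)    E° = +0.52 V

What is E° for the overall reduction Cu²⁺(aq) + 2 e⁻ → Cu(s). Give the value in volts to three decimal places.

+0.340 V

Since ΔG° = −nFE° is additive over sequential reductions, n₃E°₃ = n₁E°₁ + n₂E°₂.
E°₃ = (1×+0.16 + 1×+0.52) / 2 = (+0.680) / 2 = +0.340 V.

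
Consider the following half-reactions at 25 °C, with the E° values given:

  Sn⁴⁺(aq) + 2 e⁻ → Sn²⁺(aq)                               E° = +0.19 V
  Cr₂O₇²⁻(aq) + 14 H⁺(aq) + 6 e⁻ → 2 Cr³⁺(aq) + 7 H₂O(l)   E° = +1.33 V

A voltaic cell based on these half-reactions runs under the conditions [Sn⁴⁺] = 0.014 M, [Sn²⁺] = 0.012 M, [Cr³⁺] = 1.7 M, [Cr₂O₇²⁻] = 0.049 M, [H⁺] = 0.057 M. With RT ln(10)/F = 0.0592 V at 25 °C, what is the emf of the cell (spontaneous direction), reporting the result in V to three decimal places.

+0.949 V

Cr₂O₇²⁻/Cr³⁺ is the cathode (higher E°), Sn⁴⁺/Sn²⁺ the anode: E°cell = +1.33 − (+0.19) = +1.14 V, n = 6.
Overall: Cr₂O₇²⁻(aq) + 14 H⁺(aq) + 3 Sn²⁺(aq) → 2 Cr³⁺(aq) + 7 H₂O(l) + 3 Sn⁴⁺(aq)
Q = [Cr³⁺]^2·[Sn⁴⁺]^3 / ([Cr₂O₇²⁻]·[H⁺]^14·[Sn²⁺]^3); log Q = 19.389.
E = E° − (0.0592/n) log Q = +1.14 − (0.0592/6)(19.389) = +0.949 V.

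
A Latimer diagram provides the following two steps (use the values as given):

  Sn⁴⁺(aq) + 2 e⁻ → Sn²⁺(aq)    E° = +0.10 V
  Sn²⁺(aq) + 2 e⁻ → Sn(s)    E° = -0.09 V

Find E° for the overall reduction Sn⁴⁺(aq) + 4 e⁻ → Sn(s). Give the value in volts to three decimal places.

+0.005 V

Since ΔG° = −nFE° is additive over sequential reductions, n₃E°₃ = n₁E°₁ + n₂E°₂.
E°₃ = (2×+0.10 + 2×-0.09) / 4 = (+0.020) / 4 = +0.005 V.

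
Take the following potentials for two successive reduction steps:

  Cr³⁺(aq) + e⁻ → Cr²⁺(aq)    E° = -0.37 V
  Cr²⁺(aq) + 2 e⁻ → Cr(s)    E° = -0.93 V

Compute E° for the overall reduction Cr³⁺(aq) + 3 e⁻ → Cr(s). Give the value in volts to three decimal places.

Adding the free-energy changes (−nFE°) of the two steps gives −n₃FE°₃ = −n₁FE°₁ − n₂FE°₂.
E°₃ = (1×-0.37 + 2×-0.93) / 3 = (-2.230) / 3 = -0.743 V.

-0.743 V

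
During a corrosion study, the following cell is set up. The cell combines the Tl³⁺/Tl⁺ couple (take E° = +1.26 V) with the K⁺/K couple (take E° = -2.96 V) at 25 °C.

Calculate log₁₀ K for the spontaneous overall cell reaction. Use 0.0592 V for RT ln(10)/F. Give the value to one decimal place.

142.6

Cathode: Tl³⁺/Tl⁺; anode: K⁺/K. E°cell = +4.22 V, n = 2.
log K = nE°cell / 0.0592 = (2)(+4.22) / 0.0592 = 142.6.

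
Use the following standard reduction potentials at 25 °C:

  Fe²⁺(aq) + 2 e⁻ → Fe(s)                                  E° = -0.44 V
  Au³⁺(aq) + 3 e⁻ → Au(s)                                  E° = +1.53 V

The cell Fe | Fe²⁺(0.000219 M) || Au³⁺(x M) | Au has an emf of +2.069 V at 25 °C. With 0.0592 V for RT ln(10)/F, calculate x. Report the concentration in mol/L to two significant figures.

0.34 M

Au³⁺/Au is the cathode, Fe²⁺/Fe the anode: E°cell = +1.97 V, n = 6.
Overall reaction: 2 Au³⁺(aq) + 3 Fe(s) → 2 Au(s) + 3 Fe²⁺(aq); Q = [Fe²⁺]^3/[Au³⁺]^2.
From E = E° − (0.0592/n) log Q: log Q = (E° − E)·n/0.0592 = (+1.97 − (+2.069))·6/0.0592 = -10.0338.
So 2·log[Au³⁺] = 3·log(0.000219) − log Q = -10.9787 − (-10.0338) = -0.9449; log[Au³⁺] = -0.9449 / 2 = -0.4724; [Au³⁺] = 10^(-0.4724) ≈ 0.34 M.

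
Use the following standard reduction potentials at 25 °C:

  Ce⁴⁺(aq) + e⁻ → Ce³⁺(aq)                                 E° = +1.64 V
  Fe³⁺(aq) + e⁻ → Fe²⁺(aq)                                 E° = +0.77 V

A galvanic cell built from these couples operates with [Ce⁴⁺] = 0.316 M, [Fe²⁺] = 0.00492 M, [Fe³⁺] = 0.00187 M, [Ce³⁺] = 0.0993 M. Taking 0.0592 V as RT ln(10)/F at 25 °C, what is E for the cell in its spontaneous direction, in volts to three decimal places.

Ce⁴⁺/Ce³⁺ is the cathode (higher E°), Fe³⁺/Fe²⁺ the anode: E°cell = +1.64 − (+0.77) = +0.87 V, n = 1.
Overall: Ce⁴⁺(aq) + Fe²⁺(aq) → Ce³⁺(aq) + Fe³⁺(aq)
Q = [Ce³⁺]·[Fe³⁺] / ([Ce⁴⁺]·[Fe²⁺]); log Q = -0.923.
E = E° − (0.0592/n) log Q = +0.87 − (0.0592/1)(-0.923) = +0.925 V.

+0.925 V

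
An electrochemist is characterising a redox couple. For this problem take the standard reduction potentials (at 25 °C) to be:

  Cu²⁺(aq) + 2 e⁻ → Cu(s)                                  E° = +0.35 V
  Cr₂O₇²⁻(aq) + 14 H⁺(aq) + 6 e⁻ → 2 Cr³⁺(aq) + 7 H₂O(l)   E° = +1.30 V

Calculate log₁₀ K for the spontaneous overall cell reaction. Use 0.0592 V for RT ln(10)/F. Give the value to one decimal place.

Cathode: Cr₂O₇²⁻/Cr³⁺; anode: Cu²⁺/Cu. E°cell = +0.95 V, n = 6.
log K = nE°cell / 0.0592 = (6)(+0.95) / 0.0592 = 96.3.

96.3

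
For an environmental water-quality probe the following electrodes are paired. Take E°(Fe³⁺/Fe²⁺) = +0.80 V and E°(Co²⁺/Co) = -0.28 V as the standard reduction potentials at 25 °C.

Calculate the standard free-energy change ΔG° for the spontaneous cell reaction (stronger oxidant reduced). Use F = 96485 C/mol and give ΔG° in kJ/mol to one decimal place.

-208.4 kJ/mol

Fe³⁺/Fe²⁺ (E° = +0.80 V) is the cathode; Co²⁺/Co (E° = -0.28 V) is the anode, so E°cell = +1.08 V.
Balancing electrons gives n = 2 (lcm of 1 and 2).
ΔG° = −nFE° = −(2)(96485)(+1.08) = -208,408 J = -208.4 kJ/mol.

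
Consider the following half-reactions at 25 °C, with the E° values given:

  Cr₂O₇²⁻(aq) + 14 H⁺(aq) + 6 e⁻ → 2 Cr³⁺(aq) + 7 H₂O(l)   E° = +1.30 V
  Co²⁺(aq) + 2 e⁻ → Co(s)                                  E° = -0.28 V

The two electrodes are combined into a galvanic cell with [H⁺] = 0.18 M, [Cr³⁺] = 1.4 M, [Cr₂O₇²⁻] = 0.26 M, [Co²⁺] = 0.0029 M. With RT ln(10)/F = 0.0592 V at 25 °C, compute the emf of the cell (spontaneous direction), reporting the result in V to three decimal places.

+1.544 V

Cr₂O₇²⁻/Cr³⁺ is the cathode (higher E°), Co²⁺/Co the anode: E°cell = +1.30 − (-0.28) = +1.58 V, n = 6.
Overall: Cr₂O₇²⁻(aq) + 14 H⁺(aq) + 3 Co(s) → 2 Cr³⁺(aq) + 7 H₂O(l) + 3 Co²⁺(aq)
Q = [Cr³⁺]^2·[Co²⁺]^3 / ([Cr₂O₇²⁻]·[H⁺]^14); log Q = 3.691.
E = E° − (0.0592/n) log Q = +1.58 − (0.0592/6)(3.691) = +1.544 V.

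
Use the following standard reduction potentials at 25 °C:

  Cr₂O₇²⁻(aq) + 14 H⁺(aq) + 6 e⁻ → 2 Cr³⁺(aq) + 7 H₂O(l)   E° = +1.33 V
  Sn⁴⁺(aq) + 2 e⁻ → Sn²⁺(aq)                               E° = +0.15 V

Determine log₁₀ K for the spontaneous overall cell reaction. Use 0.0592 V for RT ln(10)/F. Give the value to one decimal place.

119.6

Cathode: Cr₂O₇²⁻/Cr³⁺; anode: Sn⁴⁺/Sn²⁺. E°cell = +1.18 V, n = 6.
log K = nE°cell / 0.0592 = (6)(+1.18) / 0.0592 = 119.6.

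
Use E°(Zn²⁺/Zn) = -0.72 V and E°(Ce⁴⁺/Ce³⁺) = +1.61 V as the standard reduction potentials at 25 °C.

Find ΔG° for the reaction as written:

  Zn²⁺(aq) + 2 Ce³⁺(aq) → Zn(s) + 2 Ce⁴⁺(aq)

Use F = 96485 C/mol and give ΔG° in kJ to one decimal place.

+449.6 kJ

As written, Zn²⁺/Zn is reduced (cathode) and Ce⁴⁺/Ce³⁺ is oxidised (anode), so E°cell = (-0.72) − (+1.61) = -2.33 V.
Balancing electrons gives n = 2.
ΔG° = −nFE° = −(2)(96485)(-2.33) = 449,620 J = +449.6 kJ.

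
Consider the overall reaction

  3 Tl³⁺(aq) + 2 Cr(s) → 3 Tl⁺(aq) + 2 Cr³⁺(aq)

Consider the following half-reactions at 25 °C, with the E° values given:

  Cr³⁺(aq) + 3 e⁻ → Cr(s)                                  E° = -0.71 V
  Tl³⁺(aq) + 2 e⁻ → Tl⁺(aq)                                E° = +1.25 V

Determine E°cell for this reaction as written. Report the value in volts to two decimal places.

The Tl³⁺/Tl⁺ couple has the higher reduction potential, so it is the cathode; Cr³⁺/Cr is oxidised at the anode.
E°cell = E°(cathode) − E°(anode) = (+1.25) − (-0.71) = +1.96 V.
Since E°cell > 0, the reaction is spontaneous under standard conditions.

+1.96 V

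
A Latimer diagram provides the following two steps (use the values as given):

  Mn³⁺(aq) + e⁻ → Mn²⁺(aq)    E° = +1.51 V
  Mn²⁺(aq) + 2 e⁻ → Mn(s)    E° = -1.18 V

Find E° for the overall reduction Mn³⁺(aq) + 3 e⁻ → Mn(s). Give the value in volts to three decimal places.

-0.283 V

Standard free energies of sequential steps add: ΔG°₃ = ΔG°₁ + ΔG°₂, so n₃E°₃ = n₁E°₁ + n₂E°₂.
E°₃ = (1×+1.51 + 2×-1.18) / 3 = (-0.850) / 3 = -0.283 V.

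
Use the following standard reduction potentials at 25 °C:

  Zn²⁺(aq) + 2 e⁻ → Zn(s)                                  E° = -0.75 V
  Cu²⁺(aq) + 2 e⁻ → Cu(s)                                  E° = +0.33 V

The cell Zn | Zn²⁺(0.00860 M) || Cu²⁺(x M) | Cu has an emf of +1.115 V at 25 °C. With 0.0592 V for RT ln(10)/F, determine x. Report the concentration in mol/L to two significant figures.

0.13 M

Cu²⁺/Cu is the cathode, Zn²⁺/Zn the anode: E°cell = +1.08 V, n = 2.
Overall reaction: Cu²⁺(aq) + Zn(s) → Cu(s) + Zn²⁺(aq); Q = [Zn²⁺]^1/[Cu²⁺]^1.
From E = E° − (0.0592/n) log Q: log Q = (E° − E)·n/0.0592 = (+1.08 − (+1.115))·2/0.0592 = -1.1824.
So 1·log[Cu²⁺] = 1·log(0.0086) − log Q = -2.0655 − (-1.1824) = -0.8831; [Cu²⁺] = 10^(-0.8831) ≈ 0.13 M.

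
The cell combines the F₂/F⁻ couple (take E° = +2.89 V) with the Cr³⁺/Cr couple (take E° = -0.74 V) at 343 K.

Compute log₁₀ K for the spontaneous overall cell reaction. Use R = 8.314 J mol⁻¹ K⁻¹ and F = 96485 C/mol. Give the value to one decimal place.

320.0

Cathode: F₂/F⁻; anode: Cr³⁺/Cr. E°cell = (+2.89) − (-0.74) = +3.63 V, with n = 6.
ΔG° = −nFE° = −RT ln K, so ln K = nFE°/(RT) = (6)(96485)(+3.63) / ((8.314)(343)) = 736.908.
log₁₀ K = 736.908 / ln 10 = 320.0.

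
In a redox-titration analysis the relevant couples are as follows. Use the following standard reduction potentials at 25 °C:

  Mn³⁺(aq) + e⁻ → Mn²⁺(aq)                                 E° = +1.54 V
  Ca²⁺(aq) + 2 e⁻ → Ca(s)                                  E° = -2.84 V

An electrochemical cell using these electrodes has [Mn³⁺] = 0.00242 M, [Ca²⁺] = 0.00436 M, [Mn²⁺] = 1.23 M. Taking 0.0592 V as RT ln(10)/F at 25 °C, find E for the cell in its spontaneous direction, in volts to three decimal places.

Mn³⁺/Mn²⁺ is the cathode (higher E°), Ca²⁺/Ca the anode: E°cell = +1.54 − (-2.84) = +4.38 V, n = 2.
Overall: 2 Mn³⁺(aq) + Ca(s) → 2 Mn²⁺(aq) + Ca²⁺(aq)
Q = [Mn²⁺]^2·[Ca²⁺] / ([Mn³⁺]^2); log Q = 3.052.
E = E° − (0.0592/n) log Q = +4.38 − (0.0592/2)(3.052) = +4.290 V.

+4.290 V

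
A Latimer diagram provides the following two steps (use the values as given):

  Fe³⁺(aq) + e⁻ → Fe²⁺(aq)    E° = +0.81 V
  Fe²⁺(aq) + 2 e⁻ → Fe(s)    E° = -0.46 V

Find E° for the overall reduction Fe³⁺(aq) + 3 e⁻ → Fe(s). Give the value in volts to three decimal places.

Adding the free-energy changes (−nFE°) of the two steps gives −n₃FE°₃ = −n₁FE°₁ − n₂FE°₂.
E°₃ = (1×+0.81 + 2×-0.46) / 3 = (-0.110) / 3 = -0.037 V.
E° values themselves are not directly additive — weighting by electron count is essential.

-0.037 V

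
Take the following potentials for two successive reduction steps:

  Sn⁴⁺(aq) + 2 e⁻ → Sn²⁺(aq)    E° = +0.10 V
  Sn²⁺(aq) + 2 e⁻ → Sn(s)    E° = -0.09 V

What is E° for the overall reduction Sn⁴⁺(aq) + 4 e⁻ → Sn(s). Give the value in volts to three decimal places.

+0.005 V

Standard free energies of sequential steps add: ΔG°₃ = ΔG°₁ + ΔG°₂, so n₃E°₃ = n₁E°₁ + n₂E°₂.
E°₃ = (2×+0.10 + 2×-0.09) / 4 = (+0.020) / 4 = +0.005 V.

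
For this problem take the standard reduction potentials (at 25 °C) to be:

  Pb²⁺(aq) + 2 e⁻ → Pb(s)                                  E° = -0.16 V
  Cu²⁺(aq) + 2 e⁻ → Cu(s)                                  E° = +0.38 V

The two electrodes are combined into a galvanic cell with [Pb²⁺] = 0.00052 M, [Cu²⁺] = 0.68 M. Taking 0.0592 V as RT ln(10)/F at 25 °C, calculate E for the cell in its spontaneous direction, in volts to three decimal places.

Cu²⁺/Cu is the cathode (higher E°), Pb²⁺/Pb the anode: E°cell = +0.38 − (-0.16) = +0.54 V, n = 2.
Overall: Cu²⁺(aq) + Pb(s) → Cu(s) + Pb²⁺(aq)
Q = [Pb²⁺] / ([Cu²⁺]); log Q = -3.117.
E = E° − (0.0592/n) log Q = +0.54 − (0.0592/2)(-3.117) = +0.632 V.

+0.632 V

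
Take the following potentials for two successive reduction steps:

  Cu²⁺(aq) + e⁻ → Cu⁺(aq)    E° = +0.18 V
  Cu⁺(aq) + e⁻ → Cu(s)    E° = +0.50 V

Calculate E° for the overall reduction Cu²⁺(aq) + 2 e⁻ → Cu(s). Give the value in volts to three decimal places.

Since ΔG° = −nFE° is additive over sequential reductions, n₃E°₃ = n₁E°₁ + n₂E°₂.
E°₃ = (1×+0.18 + 1×+0.50) / 2 = (+0.680) / 2 = +0.340 V.

+0.340 V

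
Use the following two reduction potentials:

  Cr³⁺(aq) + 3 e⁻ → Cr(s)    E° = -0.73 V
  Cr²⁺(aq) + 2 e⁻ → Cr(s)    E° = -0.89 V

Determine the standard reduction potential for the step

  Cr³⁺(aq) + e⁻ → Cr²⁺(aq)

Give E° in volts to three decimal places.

Sequential free energies add, so n₃E°₃ = n₁E°₁ + n₂E°₂.
With n₃ = 3, and the known step contributing 2×(-0.89) V, the unknown satisfies 1·E° = 3×(-0.73) − 2×(-0.89) = -0.410.
E° = -0.410 / 1 = -0.410 V.

-0.410 V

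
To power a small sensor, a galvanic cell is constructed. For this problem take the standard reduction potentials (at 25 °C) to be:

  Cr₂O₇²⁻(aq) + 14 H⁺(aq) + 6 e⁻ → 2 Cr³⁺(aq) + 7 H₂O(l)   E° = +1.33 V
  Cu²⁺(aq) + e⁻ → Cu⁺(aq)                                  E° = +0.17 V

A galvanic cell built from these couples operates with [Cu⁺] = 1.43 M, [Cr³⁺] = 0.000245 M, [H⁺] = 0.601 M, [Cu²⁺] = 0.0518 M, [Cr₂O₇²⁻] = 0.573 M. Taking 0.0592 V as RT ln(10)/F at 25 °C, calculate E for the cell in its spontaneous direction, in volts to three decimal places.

+1.284 V

Cr₂O₇²⁻/Cr³⁺ is the cathode (higher E°), Cu²⁺/Cu⁺ the anode: E°cell = +1.33 − (+0.17) = +1.16 V, n = 6.
Overall: Cr₂O₇²⁻(aq) + 14 H⁺(aq) + 6 Cu⁺(aq) → 2 Cr³⁺(aq) + 7 H₂O(l) + 6 Cu²⁺(aq)
Q = [Cr³⁺]^2·[Cu²⁺]^6 / ([Cr₂O₇²⁻]·[H⁺]^14·[Cu⁺]^6); log Q = -12.530.
E = E° − (0.0592/n) log Q = +1.16 − (0.0592/6)(-12.530) = +1.284 V.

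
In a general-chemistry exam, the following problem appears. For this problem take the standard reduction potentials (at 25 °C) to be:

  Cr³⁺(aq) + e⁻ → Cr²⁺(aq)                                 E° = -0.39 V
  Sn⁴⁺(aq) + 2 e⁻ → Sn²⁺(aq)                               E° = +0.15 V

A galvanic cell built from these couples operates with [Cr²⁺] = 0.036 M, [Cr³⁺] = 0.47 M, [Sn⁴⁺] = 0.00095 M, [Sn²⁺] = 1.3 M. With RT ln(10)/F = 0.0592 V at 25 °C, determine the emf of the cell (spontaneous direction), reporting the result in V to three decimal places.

Sn⁴⁺/Sn²⁺ is the cathode (higher E°), Cr³⁺/Cr²⁺ the anode: E°cell = +0.15 − (-0.39) = +0.54 V, n = 2.
Overall: Sn⁴⁺(aq) + 2 Cr²⁺(aq) → Sn²⁺(aq) + 2 Cr³⁺(aq)
Q = [Sn²⁺]·[Cr³⁺]^2 / ([Sn⁴⁺]·[Cr²⁺]^2); log Q = 5.368.
E = E° − (0.0592/n) log Q = +0.54 − (0.0592/2)(5.368) = +0.381 V.

+0.381 V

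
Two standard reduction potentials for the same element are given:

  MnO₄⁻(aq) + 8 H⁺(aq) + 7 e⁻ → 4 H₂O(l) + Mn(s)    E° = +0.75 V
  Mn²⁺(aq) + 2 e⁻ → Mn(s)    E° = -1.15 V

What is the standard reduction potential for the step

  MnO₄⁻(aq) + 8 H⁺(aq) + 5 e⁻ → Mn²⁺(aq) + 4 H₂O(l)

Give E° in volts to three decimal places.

+1.510 V

Sequential free energies add, so n₃E°₃ = n₁E°₁ + n₂E°₂.
With n₃ = 7, and the known step contributing 2×(-1.15) V, the unknown satisfies 5·E° = 7×(+0.75) − 2×(-1.15) = +7.550.
E° = +7.550 / 5 = +1.510 V.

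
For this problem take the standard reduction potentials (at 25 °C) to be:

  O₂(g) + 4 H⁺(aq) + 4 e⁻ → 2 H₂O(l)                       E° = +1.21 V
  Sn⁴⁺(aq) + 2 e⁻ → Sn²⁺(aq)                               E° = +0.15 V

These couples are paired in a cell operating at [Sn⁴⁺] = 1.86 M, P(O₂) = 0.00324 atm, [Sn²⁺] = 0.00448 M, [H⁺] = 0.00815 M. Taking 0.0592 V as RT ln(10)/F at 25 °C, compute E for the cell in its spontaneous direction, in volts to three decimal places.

+0.822 V

O₂/H₂O is the cathode (higher E°), Sn⁴⁺/Sn²⁺ the anode: E°cell = +1.21 − (+0.15) = +1.06 V, n = 4.
Overall: O₂(g) + 4 H⁺(aq) + 2 Sn²⁺(aq) → 2 H₂O(l) + 2 Sn⁴⁺(aq)
Q = [Sn⁴⁺]^2 / (P(O₂)·[H⁺]^4·[Sn²⁺]^2); log Q = 16.081.
E = E° − (0.0592/n) log Q = +1.06 − (0.0592/4)(16.081) = +0.822 V.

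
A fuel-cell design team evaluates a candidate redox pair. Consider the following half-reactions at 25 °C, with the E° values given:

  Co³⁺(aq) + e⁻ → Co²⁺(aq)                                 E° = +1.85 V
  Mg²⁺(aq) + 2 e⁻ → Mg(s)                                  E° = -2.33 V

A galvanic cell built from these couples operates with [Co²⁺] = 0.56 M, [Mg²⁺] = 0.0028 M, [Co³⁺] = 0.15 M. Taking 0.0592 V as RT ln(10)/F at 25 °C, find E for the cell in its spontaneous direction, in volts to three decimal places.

Co³⁺/Co²⁺ is the cathode (higher E°), Mg²⁺/Mg the anode: E°cell = +1.85 − (-2.33) = +4.18 V, n = 2.
Overall: 2 Co³⁺(aq) + Mg(s) → 2 Co²⁺(aq) + Mg²⁺(aq)
Q = [Co²⁺]^2·[Mg²⁺] / ([Co³⁺]^2); log Q = -1.409.
E = E° − (0.0592/n) log Q = +4.18 − (0.0592/2)(-1.409) = +4.222 V.

+4.222 V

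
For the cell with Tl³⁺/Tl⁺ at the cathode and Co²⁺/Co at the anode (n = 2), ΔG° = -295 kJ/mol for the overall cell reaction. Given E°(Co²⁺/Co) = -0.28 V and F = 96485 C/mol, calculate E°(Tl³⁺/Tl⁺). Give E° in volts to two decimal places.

E°cell = −ΔG°/(nF) = −(-295×10³)/((2)(96485)) = +1.529 V.
Since Tl³⁺/Tl⁺ is the cathode and Co²⁺/Co the anode, E°cell = E°(Tl³⁺/Tl⁺) − E°(Co²⁺/Co).
So E°(Tl³⁺/Tl⁺) = E°cell + E°(Co²⁺/Co) = +1.529 + (-0.28) = +1.25 V.

+1.25 V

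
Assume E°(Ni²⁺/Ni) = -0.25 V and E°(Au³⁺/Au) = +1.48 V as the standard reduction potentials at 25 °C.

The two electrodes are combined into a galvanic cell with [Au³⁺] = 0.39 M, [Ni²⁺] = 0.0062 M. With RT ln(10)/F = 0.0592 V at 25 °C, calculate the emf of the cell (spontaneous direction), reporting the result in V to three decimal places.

Au³⁺/Au is the cathode (higher E°), Ni²⁺/Ni the anode: E°cell = +1.48 − (-0.25) = +1.73 V, n = 6.
Overall: 2 Au³⁺(aq) + 3 Ni(s) → 2 Au(s) + 3 Ni²⁺(aq)
Q = [Ni²⁺]^3 / ([Au³⁺]^2); log Q = -5.805.
E = E° − (0.0592/n) log Q = +1.73 − (0.0592/6)(-5.805) = +1.787 V.

+1.787 V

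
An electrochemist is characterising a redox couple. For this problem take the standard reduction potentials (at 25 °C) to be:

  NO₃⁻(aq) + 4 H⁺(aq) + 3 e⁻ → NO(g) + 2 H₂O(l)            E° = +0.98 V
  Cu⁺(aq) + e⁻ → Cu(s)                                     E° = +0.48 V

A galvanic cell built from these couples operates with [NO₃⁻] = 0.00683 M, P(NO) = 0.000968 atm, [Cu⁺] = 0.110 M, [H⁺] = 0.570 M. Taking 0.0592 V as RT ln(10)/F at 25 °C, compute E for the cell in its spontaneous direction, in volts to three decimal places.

NO₃⁻/NO is the cathode (higher E°), Cu⁺/Cu the anode: E°cell = +0.98 − (+0.48) = +0.50 V, n = 3.
Overall: NO₃⁻(aq) + 4 H⁺(aq) + 3 Cu(s) → NO(g) + 2 H₂O(l) + 3 Cu⁺(aq)
Q = P(NO)·[Cu⁺]^3 / ([NO₃⁻]·[H⁺]^4); log Q = -2.748.
E = E° − (0.0592/n) log Q = +0.50 − (0.0592/3)(-2.748) = +0.554 V.

+0.554 V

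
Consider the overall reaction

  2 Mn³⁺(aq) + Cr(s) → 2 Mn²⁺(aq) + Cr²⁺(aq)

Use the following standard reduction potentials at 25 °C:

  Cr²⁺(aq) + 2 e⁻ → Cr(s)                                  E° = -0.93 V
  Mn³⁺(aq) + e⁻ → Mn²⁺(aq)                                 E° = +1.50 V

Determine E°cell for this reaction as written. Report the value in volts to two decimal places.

+2.43 V

The Mn³⁺/Mn²⁺ couple has the higher reduction potential, so it is the cathode; Cr²⁺/Cr is oxidised at the anode.
E°cell = E°(cathode) − E°(anode) = (+1.50) − (-0.93) = +2.43 V.
Since E°cell > 0, the reaction is spontaneous under standard conditions.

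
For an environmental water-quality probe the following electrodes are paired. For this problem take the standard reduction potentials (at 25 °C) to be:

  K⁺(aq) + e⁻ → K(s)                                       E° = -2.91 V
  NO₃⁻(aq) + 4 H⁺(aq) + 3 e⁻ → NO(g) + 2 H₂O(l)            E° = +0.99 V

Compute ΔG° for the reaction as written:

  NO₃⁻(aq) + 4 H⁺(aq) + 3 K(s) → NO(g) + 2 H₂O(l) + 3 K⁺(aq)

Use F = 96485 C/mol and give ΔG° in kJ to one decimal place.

-1128.9 kJ

As written, NO₃⁻/NO is reduced (cathode) and K⁺/K is oxidised (anode), so E°cell = (+0.99) − (-2.91) = +3.90 V.
Balancing electrons gives n = 3.
ΔG° = −nFE° = −(3)(96485)(+3.90) = -1,128,874 J = -1128.9 kJ.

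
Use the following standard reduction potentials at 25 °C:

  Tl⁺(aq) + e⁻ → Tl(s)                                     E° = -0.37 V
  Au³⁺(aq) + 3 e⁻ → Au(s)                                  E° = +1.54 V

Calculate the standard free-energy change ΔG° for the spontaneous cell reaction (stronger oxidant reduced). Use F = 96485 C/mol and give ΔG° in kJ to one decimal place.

-552.9 kJ

Au³⁺/Au (E° = +1.54 V) is the cathode; Tl⁺/Tl (E° = -0.37 V) is the anode, so E°cell = +1.91 V.
Balancing electrons gives n = 3 (lcm of 3 and 1).
ΔG° = −nFE° = −(3)(96485)(+1.91) = -552,859 J = -552.9 kJ.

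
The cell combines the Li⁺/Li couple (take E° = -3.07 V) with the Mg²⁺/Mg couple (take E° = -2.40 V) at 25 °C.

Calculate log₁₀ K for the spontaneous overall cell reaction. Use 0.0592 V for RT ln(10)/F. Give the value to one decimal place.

22.6

Cathode: Mg²⁺/Mg; anode: Li⁺/Li. E°cell = +0.67 V, n = 2.
log K = nE°cell / 0.0592 = (2)(+0.67) / 0.0592 = 22.6.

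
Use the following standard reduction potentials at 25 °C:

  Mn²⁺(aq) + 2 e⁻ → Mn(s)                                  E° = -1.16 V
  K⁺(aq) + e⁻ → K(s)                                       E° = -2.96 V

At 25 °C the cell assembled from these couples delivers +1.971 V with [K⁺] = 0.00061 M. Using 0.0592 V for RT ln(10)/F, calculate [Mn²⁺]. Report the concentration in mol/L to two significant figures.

Mn²⁺/Mn is the cathode, K⁺/K the anode: E°cell = +1.80 V, n = 2.
Overall reaction: Mn²⁺(aq) + 2 K(s) → Mn(s) + 2 K⁺(aq); Q = [K⁺]^2/[Mn²⁺]^1.
From E = E° − (0.0592/n) log Q: log Q = (E° − E)·n/0.0592 = (+1.80 − (+1.971))·2/0.0592 = -5.7770.
So 1·log[Mn²⁺] = 2·log(0.00061) − log Q = -6.4293 − (-5.7770) = -0.6523; [Mn²⁺] = 10^(-0.6523) ≈ 0.22 M.

0.22 M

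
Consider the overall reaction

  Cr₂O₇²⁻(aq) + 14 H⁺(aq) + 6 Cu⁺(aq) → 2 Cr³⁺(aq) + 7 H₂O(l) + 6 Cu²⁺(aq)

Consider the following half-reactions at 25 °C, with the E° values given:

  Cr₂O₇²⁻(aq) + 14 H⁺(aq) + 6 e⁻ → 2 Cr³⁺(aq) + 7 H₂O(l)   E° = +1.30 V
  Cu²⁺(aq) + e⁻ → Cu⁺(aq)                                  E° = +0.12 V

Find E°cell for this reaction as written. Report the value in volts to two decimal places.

The Cr₂O₇²⁻/Cr³⁺ couple has the higher reduction potential, so it is the cathode; Cu²⁺/Cu⁺ is oxidised at the anode.
E°cell = E°(cathode) − E°(anode) = (+1.30) − (+0.12) = +1.18 V.
Since E°cell > 0, the reaction is spontaneous under standard conditions.

+1.18 V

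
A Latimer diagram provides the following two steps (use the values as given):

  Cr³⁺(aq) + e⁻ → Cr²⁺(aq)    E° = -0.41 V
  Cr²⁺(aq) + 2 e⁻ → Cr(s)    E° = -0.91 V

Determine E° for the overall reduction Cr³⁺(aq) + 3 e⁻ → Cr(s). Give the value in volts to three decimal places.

-0.743 V

Adding the free-energy changes (−nFE°) of the two steps gives −n₃FE°₃ = −n₁FE°₁ − n₂FE°₂.
E°₃ = (1×-0.41 + 2×-0.91) / 3 = (-2.230) / 3 = -0.743 V.
E° values themselves are not directly additive — weighting by electron count is essential.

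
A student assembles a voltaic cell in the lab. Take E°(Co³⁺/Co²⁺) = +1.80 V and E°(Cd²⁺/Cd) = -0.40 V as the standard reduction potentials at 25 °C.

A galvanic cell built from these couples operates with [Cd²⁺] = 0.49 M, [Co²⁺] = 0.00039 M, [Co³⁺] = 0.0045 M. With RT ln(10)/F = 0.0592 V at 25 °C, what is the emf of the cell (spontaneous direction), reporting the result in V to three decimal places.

Co³⁺/Co²⁺ is the cathode (higher E°), Cd²⁺/Cd the anode: E°cell = +1.80 − (-0.40) = +2.20 V, n = 2.
Overall: 2 Co³⁺(aq) + Cd(s) → 2 Co²⁺(aq) + Cd²⁺(aq)
Q = [Co²⁺]^2·[Cd²⁺] / ([Co³⁺]^2); log Q = -2.434.
E = E° − (0.0592/n) log Q = +2.20 − (0.0592/2)(-2.434) = +2.272 V.

+2.272 V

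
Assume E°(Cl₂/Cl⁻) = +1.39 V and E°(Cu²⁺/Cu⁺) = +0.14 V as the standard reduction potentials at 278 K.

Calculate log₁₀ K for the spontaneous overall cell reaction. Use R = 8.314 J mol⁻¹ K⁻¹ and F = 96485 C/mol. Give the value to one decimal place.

Cathode: Cl₂/Cl⁻; anode: Cu²⁺/Cu⁺. E°cell = (+1.39) − (+0.14) = +1.25 V, with n = 2.
ΔG° = −nFE° = −RT ln K, so ln K = nFE°/(RT) = (2)(96485)(+1.25) / ((8.314)(278)) = 104.363.
log₁₀ K = 104.363 / ln 10 = 45.3.

45.3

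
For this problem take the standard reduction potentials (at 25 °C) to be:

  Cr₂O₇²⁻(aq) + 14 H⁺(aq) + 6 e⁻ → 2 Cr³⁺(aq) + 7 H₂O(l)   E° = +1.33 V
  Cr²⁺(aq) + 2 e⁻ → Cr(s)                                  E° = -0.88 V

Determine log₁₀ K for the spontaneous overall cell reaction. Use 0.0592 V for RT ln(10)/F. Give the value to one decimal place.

Cathode: Cr₂O₇²⁻/Cr³⁺; anode: Cr²⁺/Cr. E°cell = +2.21 V, n = 6.
log K = nE°cell / 0.0592 = (6)(+2.21) / 0.0592 = 224.0.

224.0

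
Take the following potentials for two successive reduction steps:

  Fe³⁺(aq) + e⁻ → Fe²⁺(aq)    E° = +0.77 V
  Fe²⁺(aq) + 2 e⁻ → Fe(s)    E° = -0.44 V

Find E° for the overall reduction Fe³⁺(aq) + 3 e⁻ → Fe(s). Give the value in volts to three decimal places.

Adding the free-energy changes (−nFE°) of the two steps gives −n₃FE°₃ = −n₁FE°₁ − n₂FE°₂.
E°₃ = (1×+0.77 + 2×-0.44) / 3 = (-0.110) / 3 = -0.037 V.

-0.037 V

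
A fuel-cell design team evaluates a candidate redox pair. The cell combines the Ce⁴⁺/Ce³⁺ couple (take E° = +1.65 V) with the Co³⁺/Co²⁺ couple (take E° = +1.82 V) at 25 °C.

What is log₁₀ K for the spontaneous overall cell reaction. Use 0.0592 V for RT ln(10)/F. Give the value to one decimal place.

Cathode: Co³⁺/Co²⁺; anode: Ce⁴⁺/Ce³⁺. E°cell = +0.17 V, n = 1.
log K = nE°cell / 0.0592 = (1)(+0.17) / 0.0592 = 2.9.

2.9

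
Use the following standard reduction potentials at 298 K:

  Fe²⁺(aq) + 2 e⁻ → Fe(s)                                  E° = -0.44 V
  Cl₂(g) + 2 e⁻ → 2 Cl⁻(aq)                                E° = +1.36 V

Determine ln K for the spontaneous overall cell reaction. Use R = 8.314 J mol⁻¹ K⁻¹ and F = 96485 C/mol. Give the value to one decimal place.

Cathode: Cl₂/Cl⁻; anode: Fe²⁺/Fe. E°cell = (+1.36) − (-0.44) = +1.80 V, with n = 2.
ΔG° = −nFE° = −RT ln K, so ln K = nFE°/(RT) = (2)(96485)(+1.80) / ((8.314)(298)) = 140.196.

140.2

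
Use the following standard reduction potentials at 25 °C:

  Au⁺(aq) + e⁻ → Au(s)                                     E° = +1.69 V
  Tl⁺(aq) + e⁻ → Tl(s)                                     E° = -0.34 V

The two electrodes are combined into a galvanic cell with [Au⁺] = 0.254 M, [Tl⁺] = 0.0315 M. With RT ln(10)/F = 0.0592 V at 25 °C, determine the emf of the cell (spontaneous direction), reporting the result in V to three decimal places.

+2.084 V

Au⁺/Au is the cathode (higher E°), Tl⁺/Tl the anode: E°cell = +1.69 − (-0.34) = +2.03 V, n = 1.
Overall: Au⁺(aq) + Tl(s) → Au(s) + Tl⁺(aq)
Q = [Tl⁺] / ([Au⁺]); log Q = -0.907.
E = E° − (0.0592/n) log Q = +2.03 − (0.0592/1)(-0.907) = +2.084 V.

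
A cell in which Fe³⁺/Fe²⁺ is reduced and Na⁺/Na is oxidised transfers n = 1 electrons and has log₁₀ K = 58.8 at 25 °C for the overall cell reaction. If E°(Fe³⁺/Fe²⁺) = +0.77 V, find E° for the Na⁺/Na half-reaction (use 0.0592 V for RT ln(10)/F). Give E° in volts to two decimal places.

E°cell = (0.0592/n)·log K = (0.0592/1)(58.8) = +3.481 V.
Since Fe³⁺/Fe²⁺ is the cathode and Na⁺/Na the anode, E°cell = E°(Fe³⁺/Fe²⁺) − E°(Na⁺/Na).
So E°(Na⁺/Na) = E°(Fe³⁺/Fe²⁺) − E°cell = (+0.77) − (+3.481) = -2.71 V.

-2.71 V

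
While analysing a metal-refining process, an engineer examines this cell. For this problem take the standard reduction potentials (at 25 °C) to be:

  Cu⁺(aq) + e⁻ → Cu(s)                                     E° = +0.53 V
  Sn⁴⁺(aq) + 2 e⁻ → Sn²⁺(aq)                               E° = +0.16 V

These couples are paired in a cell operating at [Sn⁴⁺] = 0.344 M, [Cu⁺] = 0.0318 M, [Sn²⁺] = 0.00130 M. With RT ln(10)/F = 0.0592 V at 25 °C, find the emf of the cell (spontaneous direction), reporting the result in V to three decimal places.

+0.210 V

Cu⁺/Cu is the cathode (higher E°), Sn⁴⁺/Sn²⁺ the anode: E°cell = +0.53 − (+0.16) = +0.37 V, n = 2.
Overall: 2 Cu⁺(aq) + Sn²⁺(aq) → 2 Cu(s) + Sn⁴⁺(aq)
Q = [Sn⁴⁺] / ([Cu⁺]^2·[Sn²⁺]); log Q = 5.418.
E = E° − (0.0592/n) log Q = +0.37 − (0.0592/2)(5.418) = +0.210 V.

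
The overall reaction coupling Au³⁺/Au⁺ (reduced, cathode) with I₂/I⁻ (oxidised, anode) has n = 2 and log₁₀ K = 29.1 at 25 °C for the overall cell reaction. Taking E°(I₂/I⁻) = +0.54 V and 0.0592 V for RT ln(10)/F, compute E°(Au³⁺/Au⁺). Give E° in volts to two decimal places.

E°cell = (0.0592/n)·log K = (0.0592/2)(29.1) = +0.861 V.
Since Au³⁺/Au⁺ is the cathode and I₂/I⁻ the anode, E°cell = E°(Au³⁺/Au⁺) − E°(I₂/I⁻).
So E°(Au³⁺/Au⁺) = E°cell + E°(I₂/I⁻) = +0.861 + (+0.54) = +1.40 V.

+1.40 V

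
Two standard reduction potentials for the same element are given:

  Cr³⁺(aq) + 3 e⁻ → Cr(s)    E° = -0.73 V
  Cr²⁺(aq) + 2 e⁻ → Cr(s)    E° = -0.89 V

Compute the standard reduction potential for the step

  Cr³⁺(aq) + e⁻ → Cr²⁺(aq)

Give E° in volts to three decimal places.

Sequential free energies add, so n₃E°₃ = n₁E°₁ + n₂E°₂.
With n₃ = 3, and the known step contributing 2×(-0.89) V, the unknown satisfies 1·E° = 3×(-0.73) − 2×(-0.89) = -0.410.
E° = -0.410 / 1 = -0.410 V.

-0.410 V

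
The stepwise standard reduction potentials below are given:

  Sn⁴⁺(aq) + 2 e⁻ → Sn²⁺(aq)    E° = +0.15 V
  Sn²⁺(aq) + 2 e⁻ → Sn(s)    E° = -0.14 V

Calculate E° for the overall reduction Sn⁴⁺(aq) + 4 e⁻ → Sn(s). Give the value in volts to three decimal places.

Adding the free-energy changes (−nFE°) of the two steps gives −n₃FE°₃ = −n₁FE°₁ − n₂FE°₂.
E°₃ = (2×+0.15 + 2×-0.14) / 4 = (+0.020) / 4 = +0.005 V.

+0.005 V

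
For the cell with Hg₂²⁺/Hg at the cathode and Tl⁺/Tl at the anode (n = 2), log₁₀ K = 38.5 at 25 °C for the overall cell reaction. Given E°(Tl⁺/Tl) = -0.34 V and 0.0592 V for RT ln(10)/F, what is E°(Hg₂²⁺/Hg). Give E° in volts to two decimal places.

E°cell = (0.0592/n)·log K = (0.0592/2)(38.5) = +1.140 V.
Since Hg₂²⁺/Hg is the cathode and Tl⁺/Tl the anode, E°cell = E°(Hg₂²⁺/Hg) − E°(Tl⁺/Tl).
So E°(Hg₂²⁺/Hg) = E°cell + E°(Tl⁺/Tl) = +1.140 + (-0.34) = +0.80 V.

+0.80 V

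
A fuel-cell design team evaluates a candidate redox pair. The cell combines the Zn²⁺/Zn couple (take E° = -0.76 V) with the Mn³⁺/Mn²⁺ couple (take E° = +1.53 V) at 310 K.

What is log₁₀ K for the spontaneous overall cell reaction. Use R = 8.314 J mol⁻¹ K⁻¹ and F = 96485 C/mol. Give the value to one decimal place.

74.5

Cathode: Mn³⁺/Mn²⁺; anode: Zn²⁺/Zn. E°cell = (+1.53) − (-0.76) = +2.29 V, with n = 2.
ΔG° = −nFE° = −RT ln K, so ln K = nFE°/(RT) = (2)(96485)(+2.29) / ((8.314)(310)) = 171.456.
log₁₀ K = 171.456 / ln 10 = 74.5.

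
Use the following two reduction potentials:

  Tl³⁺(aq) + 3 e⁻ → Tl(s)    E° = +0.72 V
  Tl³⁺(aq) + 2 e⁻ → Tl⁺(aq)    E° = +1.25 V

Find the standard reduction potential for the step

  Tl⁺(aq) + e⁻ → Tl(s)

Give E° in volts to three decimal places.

Sequential free energies add, so n₃E°₃ = n₁E°₁ + n₂E°₂.
With n₃ = 3, and the known step contributing 2×(+1.25) V, the unknown satisfies 1·E° = 3×(+0.72) − 2×(+1.25) = -0.340.
E° = -0.340 / 1 = -0.340 V.

-0.340 V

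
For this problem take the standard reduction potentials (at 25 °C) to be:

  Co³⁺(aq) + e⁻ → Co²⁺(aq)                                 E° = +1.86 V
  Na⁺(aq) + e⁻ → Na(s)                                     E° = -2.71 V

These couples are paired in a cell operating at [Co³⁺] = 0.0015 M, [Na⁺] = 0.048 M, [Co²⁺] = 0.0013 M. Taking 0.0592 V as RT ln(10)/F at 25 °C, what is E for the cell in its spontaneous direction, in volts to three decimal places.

+4.652 V

Co³⁺/Co²⁺ is the cathode (higher E°), Na⁺/Na the anode: E°cell = +1.86 − (-2.71) = +4.57 V, n = 1.
Overall: Co³⁺(aq) + Na(s) → Co²⁺(aq) + Na⁺(aq)
Q = [Co²⁺]·[Na⁺] / ([Co³⁺]); log Q = -1.381.
E = E° − (0.0592/n) log Q = +4.57 − (0.0592/1)(-1.381) = +4.652 V.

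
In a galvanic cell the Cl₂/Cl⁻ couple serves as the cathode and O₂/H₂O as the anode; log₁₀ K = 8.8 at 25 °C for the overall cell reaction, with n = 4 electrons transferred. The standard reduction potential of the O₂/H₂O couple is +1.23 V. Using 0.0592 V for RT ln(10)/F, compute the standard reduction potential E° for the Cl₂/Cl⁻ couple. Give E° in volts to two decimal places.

E°cell = (0.0592/n)·log K = (0.0592/4)(8.8) = +0.130 V.
Since Cl₂/Cl⁻ is the cathode and O₂/H₂O the anode, E°cell = E°(Cl₂/Cl⁻) − E°(O₂/H₂O).
So E°(Cl₂/Cl⁻) = E°cell + E°(O₂/H₂O) = +0.130 + (+1.23) = +1.36 V.

+1.36 V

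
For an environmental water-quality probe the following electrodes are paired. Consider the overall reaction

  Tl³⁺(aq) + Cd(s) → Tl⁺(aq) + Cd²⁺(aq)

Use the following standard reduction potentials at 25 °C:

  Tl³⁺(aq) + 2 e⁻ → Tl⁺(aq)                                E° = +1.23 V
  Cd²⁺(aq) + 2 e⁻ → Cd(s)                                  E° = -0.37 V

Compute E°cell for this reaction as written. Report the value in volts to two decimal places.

+1.60 V

The Tl³⁺/Tl⁺ couple has the higher reduction potential, so it is the cathode; Cd²⁺/Cd is oxidised at the anode.
E°cell = E°(cathode) − E°(anode) = (+1.23) − (-0.37) = +1.60 V.
Since E°cell > 0, the reaction is spontaneous under standard conditions.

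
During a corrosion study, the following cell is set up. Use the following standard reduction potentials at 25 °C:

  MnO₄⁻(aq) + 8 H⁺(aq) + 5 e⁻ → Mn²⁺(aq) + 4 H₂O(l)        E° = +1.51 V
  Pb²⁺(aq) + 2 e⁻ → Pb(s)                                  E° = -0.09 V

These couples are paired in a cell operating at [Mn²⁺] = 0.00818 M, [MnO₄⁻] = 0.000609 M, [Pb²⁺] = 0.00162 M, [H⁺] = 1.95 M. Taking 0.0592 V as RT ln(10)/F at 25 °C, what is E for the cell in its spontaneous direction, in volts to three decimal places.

+1.697 V

MnO₄⁻/Mn²⁺ is the cathode (higher E°), Pb²⁺/Pb the anode: E°cell = +1.51 − (-0.09) = +1.60 V, n = 10.
Overall: 2 MnO₄⁻(aq) + 16 H⁺(aq) + 5 Pb(s) → 2 Mn²⁺(aq) + 8 H₂O(l) + 5 Pb²⁺(aq)
Q = [Mn²⁺]^2·[Pb²⁺]^5 / ([MnO₄⁻]^2·[H⁺]^16); log Q = -16.337.
E = E° − (0.0592/n) log Q = +1.60 − (0.0592/10)(-16.337) = +1.697 V.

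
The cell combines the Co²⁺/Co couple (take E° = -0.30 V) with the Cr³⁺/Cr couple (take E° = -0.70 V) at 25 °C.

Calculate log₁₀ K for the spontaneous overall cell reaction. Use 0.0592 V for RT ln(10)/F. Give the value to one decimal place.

40.5

Cathode: Co²⁺/Co; anode: Cr³⁺/Cr. E°cell = +0.40 V, n = 6.
log K = nE°cell / 0.0592 = (6)(+0.40) / 0.0592 = 40.5.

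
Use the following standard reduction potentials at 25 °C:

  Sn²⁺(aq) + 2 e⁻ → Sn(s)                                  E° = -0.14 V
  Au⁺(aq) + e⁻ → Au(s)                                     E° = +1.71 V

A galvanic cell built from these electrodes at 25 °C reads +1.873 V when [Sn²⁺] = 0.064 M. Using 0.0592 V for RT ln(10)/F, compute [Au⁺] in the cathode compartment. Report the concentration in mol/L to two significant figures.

0.62 M

Au⁺/Au is the cathode, Sn²⁺/Sn the anode: E°cell = +1.85 V, n = 2.
Overall reaction: 2 Au⁺(aq) + Sn(s) → 2 Au(s) + Sn²⁺(aq); Q = [Sn²⁺]^1/[Au⁺]^2.
From E = E° − (0.0592/n) log Q: log Q = (E° − E)·n/0.0592 = (+1.85 − (+1.873))·2/0.0592 = -0.7770.
So 2·log[Au⁺] = 1·log(0.064) − log Q = -1.1938 − (-0.7770) = -0.4168; log[Au⁺] = -0.4168 / 2 = -0.2084; [Au⁺] = 10^(-0.2084) ≈ 0.62 M.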